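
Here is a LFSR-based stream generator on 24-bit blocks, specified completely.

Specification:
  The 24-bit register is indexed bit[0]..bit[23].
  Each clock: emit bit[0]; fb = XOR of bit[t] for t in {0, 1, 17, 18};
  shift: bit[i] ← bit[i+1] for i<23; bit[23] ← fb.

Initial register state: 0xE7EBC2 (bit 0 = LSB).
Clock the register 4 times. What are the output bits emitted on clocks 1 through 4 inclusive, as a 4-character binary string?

reg_0 = 0xE7EBC2
clock 1: out=0, reg = 0xF3F5E1
clock 2: out=1, reg = 0x79FAF0
clock 3: out=0, reg = 0x3CFD78
clock 4: out=0, reg = 0x9E7EBC

0100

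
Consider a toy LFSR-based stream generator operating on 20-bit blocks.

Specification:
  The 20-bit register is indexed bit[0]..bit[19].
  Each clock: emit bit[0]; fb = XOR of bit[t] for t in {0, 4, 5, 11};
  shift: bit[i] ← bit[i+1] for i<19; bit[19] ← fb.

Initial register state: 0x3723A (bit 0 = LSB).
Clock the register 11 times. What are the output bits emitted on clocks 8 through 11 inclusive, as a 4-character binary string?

reg_0 = 0x3723A
clock 1: out=0, reg = 0x1B91D
clock 2: out=1, reg = 0x8DC8E
clock 3: out=0, reg = 0xC6E47
clock 4: out=1, reg = 0x63723
clock 5: out=1, reg = 0x31B91
clock 6: out=1, reg = 0x98DC8
clock 7: out=0, reg = 0xCC6E4
clock 8: out=0, reg = 0xE6372
clock 9: out=0, reg = 0x731B9
clock 10: out=1, reg = 0xB98DC
clock 11: out=0, reg = 0x5CC6E

0010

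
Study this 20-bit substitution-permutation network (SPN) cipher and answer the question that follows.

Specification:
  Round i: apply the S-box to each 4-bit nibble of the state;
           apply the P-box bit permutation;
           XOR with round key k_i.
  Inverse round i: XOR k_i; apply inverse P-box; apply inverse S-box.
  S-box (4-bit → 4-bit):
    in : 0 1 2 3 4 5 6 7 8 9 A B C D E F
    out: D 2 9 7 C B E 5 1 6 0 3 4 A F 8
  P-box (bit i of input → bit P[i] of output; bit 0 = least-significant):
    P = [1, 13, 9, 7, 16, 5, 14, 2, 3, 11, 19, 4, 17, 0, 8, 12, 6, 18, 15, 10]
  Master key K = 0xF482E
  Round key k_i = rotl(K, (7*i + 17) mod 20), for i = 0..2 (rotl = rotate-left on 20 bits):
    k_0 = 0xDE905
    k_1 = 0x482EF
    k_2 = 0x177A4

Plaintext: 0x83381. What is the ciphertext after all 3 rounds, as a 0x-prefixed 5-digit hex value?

s_0 = plaintext = 0x83381
s_1 = Round(s_0, k_0) = 0x6C04C
s_2 = Round(s_1, k_1) = 0x845F3
s_3 = Round(s_2, k_2) = 0x14CFA

0x14CFA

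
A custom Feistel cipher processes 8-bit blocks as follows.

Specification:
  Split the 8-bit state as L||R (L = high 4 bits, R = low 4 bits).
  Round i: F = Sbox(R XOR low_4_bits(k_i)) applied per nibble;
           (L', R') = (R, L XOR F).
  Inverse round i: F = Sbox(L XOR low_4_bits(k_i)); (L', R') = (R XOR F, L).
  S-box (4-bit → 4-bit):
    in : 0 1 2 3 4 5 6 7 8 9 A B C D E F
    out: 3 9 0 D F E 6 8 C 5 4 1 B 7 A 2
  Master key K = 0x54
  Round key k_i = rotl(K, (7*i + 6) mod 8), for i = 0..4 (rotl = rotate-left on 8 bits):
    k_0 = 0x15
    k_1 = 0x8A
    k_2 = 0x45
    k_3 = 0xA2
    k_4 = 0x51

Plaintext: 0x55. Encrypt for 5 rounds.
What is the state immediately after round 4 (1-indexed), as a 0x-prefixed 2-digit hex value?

0x70

s_0 = plaintext = 0x55
s_1 = Round(s_0, k_0) = 0x56
s_2 = Round(s_1, k_1) = 0x6E
s_3 = Round(s_2, k_2) = 0xE7
s_4 = Round(s_3, k_3) = 0x70
s_5 = Round(s_4, k_4) = 0x0E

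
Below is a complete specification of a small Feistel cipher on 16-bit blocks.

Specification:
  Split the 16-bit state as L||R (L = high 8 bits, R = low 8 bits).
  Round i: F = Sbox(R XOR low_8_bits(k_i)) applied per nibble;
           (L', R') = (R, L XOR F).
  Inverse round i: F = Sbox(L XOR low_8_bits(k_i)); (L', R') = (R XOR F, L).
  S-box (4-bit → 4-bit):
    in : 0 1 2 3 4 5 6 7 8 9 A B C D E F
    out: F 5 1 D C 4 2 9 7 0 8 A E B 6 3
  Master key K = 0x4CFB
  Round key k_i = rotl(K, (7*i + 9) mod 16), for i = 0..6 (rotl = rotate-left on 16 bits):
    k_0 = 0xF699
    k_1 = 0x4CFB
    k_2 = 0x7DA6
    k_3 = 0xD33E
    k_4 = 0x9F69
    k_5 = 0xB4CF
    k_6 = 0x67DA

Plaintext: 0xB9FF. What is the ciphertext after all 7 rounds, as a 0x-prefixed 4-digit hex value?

s_0 = plaintext = 0xB9FF
s_1 = Round(s_0, k_0) = 0xFF9B
s_2 = Round(s_1, k_1) = 0x9BD0
s_3 = Round(s_2, k_2) = 0xD009
s_4 = Round(s_3, k_3) = 0x0909
s_5 = Round(s_4, k_4) = 0x0926
s_6 = Round(s_5, k_5) = 0x2669
s_7 = Round(s_6, k_6) = 0x698B

0x698B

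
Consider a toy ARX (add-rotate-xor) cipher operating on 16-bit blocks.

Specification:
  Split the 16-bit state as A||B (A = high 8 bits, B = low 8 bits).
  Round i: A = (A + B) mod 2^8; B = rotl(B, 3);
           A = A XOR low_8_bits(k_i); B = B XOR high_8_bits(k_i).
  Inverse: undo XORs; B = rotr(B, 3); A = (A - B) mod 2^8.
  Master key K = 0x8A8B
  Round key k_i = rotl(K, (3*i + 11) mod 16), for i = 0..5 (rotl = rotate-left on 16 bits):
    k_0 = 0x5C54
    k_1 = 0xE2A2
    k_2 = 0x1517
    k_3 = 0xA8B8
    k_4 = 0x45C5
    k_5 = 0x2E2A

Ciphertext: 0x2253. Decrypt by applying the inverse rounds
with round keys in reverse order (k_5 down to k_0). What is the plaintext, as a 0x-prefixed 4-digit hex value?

s_0 = ciphertext = 0x2253
s_1 = InvRound(s_0, k_5) = 0x59AF
s_2 = InvRound(s_1, k_4) = 0x3F5D
s_3 = InvRound(s_2, k_3) = 0xC9BE
s_4 = InvRound(s_3, k_2) = 0x6975
s_5 = InvRound(s_4, k_1) = 0xD9F2
s_6 = InvRound(s_5, k_0) = 0xB8D5

0xB8D5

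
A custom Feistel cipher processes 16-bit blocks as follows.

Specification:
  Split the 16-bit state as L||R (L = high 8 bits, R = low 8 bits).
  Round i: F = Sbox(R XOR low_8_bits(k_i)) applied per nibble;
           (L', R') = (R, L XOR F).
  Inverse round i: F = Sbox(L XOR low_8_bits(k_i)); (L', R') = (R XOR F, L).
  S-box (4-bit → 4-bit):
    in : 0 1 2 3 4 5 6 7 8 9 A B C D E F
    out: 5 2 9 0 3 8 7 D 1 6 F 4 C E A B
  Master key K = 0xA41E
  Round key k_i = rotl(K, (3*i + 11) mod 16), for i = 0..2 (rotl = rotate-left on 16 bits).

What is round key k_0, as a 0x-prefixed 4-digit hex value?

K = 0xA41E
k_0 = rotl(K, (3*0+11) mod 16) = rotl(K, 11) = 0xF520

0xF520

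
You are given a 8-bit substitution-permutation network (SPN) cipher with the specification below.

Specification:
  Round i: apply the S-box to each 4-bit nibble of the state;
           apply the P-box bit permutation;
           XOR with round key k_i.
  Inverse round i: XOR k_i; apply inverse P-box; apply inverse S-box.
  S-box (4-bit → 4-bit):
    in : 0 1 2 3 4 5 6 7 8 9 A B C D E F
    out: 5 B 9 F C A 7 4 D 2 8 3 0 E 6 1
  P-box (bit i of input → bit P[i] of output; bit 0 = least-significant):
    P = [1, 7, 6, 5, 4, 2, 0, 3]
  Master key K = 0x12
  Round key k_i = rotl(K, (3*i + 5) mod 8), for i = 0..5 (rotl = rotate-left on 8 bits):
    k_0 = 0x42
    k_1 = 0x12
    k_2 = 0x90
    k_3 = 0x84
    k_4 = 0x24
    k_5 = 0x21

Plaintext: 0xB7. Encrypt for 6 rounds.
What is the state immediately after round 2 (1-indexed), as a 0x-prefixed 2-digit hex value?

0xCC

s_0 = plaintext = 0xB7
s_1 = Round(s_0, k_0) = 0x16
s_2 = Round(s_1, k_1) = 0xCC
s_3 = Round(s_2, k_2) = 0x90
s_4 = Round(s_3, k_3) = 0xC2
s_5 = Round(s_4, k_4) = 0x06
s_6 = Round(s_5, k_5) = 0xF2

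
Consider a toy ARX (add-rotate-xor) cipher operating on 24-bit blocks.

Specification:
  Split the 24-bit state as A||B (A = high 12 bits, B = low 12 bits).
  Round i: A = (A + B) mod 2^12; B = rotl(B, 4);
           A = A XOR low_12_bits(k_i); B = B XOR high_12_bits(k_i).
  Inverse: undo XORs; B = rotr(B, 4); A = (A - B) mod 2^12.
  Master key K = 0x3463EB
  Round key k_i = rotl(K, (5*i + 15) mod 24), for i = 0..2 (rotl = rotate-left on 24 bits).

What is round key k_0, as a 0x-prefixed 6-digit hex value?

K = 0x3463EB
k_0 = rotl(K, (5*0+15) mod 24) = rotl(K, 15) = 0xF59A31

0xF59A31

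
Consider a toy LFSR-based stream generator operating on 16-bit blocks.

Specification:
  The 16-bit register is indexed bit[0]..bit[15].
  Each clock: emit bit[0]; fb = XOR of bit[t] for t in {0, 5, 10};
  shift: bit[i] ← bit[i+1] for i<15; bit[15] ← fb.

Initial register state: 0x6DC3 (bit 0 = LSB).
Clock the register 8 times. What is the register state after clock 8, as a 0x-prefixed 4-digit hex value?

0x366D

reg_0 = 0x6DC3
clock 1: out=1, reg = 0x36E1
clock 2: out=1, reg = 0x9B70
clock 3: out=0, reg = 0xCDB8
clock 4: out=0, reg = 0x66DC
clock 5: out=0, reg = 0xB36E
clock 6: out=0, reg = 0xD9B7
clock 7: out=1, reg = 0x6CDB
clock 8: out=1, reg = 0x366D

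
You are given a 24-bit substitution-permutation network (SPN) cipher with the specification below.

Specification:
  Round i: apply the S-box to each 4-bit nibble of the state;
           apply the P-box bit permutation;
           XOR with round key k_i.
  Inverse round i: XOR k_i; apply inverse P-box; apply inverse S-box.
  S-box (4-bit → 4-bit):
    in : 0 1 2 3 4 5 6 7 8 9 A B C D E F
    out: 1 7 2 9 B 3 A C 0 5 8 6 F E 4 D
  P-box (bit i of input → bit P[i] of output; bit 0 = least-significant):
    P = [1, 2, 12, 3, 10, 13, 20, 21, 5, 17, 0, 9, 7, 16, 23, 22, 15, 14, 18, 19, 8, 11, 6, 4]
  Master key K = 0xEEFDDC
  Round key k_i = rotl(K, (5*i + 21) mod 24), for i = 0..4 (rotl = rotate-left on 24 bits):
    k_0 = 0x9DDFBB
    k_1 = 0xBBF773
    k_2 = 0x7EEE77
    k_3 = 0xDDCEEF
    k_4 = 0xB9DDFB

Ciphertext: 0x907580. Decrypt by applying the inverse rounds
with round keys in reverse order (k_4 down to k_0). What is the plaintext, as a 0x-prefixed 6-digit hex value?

s_0 = ciphertext = 0x907580
s_1 = InvRound(s_0, k_4) = 0xD32963
s_2 = InvRound(s_1, k_3) = 0x0C0656
s_3 = InvRound(s_2, k_2) = 0x25A1D8
s_4 = InvRound(s_3, k_1) = 0x8D9C9F
s_5 = InvRound(s_4, k_0) = 0x0283E2

0x0283E2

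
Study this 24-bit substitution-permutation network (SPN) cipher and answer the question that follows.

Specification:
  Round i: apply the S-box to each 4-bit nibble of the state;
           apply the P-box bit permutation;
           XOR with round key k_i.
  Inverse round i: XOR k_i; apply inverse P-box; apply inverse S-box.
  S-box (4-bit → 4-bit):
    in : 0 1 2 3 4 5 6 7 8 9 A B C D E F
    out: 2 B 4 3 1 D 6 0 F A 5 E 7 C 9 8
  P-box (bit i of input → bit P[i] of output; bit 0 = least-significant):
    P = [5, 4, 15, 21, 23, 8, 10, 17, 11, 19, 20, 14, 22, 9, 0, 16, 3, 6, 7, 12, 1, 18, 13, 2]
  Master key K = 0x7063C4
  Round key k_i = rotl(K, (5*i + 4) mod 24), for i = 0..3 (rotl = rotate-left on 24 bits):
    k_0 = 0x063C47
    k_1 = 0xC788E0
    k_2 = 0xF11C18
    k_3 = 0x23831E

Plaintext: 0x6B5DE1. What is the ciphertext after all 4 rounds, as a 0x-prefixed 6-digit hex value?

s_0 = plaintext = 0x6B5DE1
s_1 = Round(s_0, k_0) = 0xF14CB6
s_2 = Round(s_1, k_1) = 0x9D15BC
s_3 = Round(s_2, k_2) = 0xA6C3AC
s_4 = Round(s_3, k_3) = 0xEB2DED

0xEB2DED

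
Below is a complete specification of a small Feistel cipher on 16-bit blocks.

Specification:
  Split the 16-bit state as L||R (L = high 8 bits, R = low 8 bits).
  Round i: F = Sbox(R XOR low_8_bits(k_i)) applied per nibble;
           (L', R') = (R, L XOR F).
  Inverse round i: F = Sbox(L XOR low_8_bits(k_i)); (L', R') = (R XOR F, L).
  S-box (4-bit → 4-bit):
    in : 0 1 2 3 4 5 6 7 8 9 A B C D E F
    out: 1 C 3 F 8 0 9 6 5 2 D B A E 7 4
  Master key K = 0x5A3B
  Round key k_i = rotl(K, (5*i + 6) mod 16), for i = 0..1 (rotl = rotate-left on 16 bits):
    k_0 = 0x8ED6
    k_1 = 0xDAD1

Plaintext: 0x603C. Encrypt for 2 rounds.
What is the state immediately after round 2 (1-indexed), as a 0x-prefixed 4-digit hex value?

0x1D96

s_0 = plaintext = 0x603C
s_1 = Round(s_0, k_0) = 0x3C1D
s_2 = Round(s_1, k_1) = 0x1D96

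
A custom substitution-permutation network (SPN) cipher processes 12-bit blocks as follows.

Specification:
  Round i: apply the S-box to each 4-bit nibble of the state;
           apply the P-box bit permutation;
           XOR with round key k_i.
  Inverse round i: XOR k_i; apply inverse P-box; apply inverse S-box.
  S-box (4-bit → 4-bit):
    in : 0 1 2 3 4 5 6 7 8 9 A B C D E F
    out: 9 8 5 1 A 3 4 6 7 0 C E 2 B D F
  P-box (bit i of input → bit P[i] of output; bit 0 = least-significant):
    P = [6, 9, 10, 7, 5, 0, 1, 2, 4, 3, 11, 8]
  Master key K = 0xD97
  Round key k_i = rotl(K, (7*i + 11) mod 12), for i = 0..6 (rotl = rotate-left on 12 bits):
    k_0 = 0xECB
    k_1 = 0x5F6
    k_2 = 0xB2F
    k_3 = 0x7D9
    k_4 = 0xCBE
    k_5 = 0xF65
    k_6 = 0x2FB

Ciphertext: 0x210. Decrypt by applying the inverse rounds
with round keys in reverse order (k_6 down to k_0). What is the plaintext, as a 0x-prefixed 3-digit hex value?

0xB6E

s_0 = ciphertext = 0x210
s_1 = InvRound(s_0, k_6) = 0xC80
s_2 = InvRound(s_1, k_5) = 0x1DD
s_3 = InvRound(s_2, k_4) = 0xA82
s_4 = InvRound(s_3, k_3) = 0xF72
s_5 = InvRound(s_4, k_2) = 0x542
s_6 = InvRound(s_5, k_1) = 0x301
s_7 = InvRound(s_6, k_0) = 0xB6E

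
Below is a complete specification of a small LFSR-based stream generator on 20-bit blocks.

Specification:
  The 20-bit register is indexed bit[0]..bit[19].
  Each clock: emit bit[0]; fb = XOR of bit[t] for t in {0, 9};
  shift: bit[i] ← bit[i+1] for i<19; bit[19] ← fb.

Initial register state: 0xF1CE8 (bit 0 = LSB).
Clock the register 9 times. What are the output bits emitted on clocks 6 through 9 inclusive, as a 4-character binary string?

1110

reg_0 = 0xF1CE8
clock 1: out=0, reg = 0x78E74
clock 2: out=0, reg = 0xBC73A
clock 3: out=0, reg = 0xDE39D
clock 4: out=1, reg = 0x6F1CE
clock 5: out=0, reg = 0x378E7
clock 6: out=1, reg = 0x9BC73
clock 7: out=1, reg = 0xCDE39
clock 8: out=1, reg = 0x66F1C
clock 9: out=0, reg = 0xB378E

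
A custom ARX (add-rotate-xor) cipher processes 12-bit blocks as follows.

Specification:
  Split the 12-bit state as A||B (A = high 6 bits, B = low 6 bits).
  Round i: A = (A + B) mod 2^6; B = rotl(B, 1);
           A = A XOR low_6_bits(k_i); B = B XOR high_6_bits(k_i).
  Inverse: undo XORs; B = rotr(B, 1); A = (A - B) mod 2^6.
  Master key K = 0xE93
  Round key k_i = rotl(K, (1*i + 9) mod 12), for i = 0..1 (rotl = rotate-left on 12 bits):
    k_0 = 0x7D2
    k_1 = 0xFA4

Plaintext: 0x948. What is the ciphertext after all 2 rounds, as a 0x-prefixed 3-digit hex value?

0xAA0

s_0 = plaintext = 0x948
s_1 = Round(s_0, k_0) = 0xFCF
s_2 = Round(s_1, k_1) = 0xAA0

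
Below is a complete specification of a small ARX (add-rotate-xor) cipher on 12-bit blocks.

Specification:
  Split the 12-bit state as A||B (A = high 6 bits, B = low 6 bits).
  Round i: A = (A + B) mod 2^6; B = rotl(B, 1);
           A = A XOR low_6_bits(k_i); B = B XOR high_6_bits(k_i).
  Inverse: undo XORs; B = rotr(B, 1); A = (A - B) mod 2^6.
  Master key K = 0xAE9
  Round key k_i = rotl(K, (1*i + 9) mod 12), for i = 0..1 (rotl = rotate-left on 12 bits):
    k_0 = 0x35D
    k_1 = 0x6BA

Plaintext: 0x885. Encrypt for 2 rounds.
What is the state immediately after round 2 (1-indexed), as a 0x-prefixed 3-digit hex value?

s_0 = plaintext = 0x885
s_1 = Round(s_0, k_0) = 0xE87
s_2 = Round(s_1, k_1) = 0xED4

0xED4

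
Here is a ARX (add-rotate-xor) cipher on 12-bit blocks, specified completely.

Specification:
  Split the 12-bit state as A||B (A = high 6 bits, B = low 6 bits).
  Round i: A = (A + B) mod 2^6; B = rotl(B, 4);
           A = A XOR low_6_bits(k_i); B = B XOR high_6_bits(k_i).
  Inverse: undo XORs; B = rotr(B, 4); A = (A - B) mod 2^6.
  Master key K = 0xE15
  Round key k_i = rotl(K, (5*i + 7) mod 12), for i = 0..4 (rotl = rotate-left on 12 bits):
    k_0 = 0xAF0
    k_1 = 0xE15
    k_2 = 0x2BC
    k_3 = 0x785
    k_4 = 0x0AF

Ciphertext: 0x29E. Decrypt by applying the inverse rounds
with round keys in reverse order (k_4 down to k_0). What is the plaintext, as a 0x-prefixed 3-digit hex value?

s_0 = ciphertext = 0x29E
s_1 = InvRound(s_0, k_4) = 0xD31
s_2 = InvRound(s_1, k_3) = 0xCFE
s_3 = InvRound(s_2, k_2) = 0xF13
s_4 = InvRound(s_3, k_1) = 0xEEE
s_5 = InvRound(s_4, k_0) = 0xDD4

0xDD4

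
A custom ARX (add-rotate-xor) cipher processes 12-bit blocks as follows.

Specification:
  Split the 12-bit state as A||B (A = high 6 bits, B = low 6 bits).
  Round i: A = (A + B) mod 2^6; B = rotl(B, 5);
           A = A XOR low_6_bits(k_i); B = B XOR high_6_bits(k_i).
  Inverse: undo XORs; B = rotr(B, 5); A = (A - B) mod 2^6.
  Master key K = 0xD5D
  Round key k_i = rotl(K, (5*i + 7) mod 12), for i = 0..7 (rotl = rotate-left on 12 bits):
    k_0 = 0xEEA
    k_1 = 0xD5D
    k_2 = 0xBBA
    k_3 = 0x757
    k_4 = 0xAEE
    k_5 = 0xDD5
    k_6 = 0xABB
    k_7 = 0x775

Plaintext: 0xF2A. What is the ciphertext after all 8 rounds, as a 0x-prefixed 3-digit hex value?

0xBE2

s_0 = plaintext = 0xF2A
s_1 = Round(s_0, k_0) = 0x32E
s_2 = Round(s_1, k_1) = 0x9E2
s_3 = Round(s_2, k_2) = 0xCFF
s_4 = Round(s_3, k_3) = 0x962
s_5 = Round(s_4, k_4) = 0xA7A
s_6 = Round(s_5, k_5) = 0xDAA
s_7 = Round(s_6, k_6) = 0x6FF
s_8 = Round(s_7, k_7) = 0xBE2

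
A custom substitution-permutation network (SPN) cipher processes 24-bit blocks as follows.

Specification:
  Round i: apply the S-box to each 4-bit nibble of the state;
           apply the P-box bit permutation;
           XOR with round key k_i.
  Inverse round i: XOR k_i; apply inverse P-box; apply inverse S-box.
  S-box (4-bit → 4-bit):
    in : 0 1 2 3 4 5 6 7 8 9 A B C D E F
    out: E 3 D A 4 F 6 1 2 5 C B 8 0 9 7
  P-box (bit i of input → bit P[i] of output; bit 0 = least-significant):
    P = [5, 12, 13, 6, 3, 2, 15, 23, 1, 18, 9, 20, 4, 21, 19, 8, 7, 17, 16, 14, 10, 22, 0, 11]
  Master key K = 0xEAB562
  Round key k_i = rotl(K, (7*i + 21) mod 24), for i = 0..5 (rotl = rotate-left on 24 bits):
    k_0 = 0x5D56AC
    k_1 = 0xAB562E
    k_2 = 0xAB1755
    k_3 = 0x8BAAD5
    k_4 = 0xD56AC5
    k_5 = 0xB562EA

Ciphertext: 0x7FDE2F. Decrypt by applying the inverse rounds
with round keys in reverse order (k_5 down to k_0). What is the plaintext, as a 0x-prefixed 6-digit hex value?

s_0 = ciphertext = 0x7FDE2F
s_1 = InvRound(s_0, k_5) = 0x514D00
s_2 = InvRound(s_1, k_4) = 0x97C63A
s_3 = InvRound(s_2, k_3) = 0x2E4B12
s_4 = InvRound(s_3, k_2) = 0x2AD133
s_5 = InvRound(s_4, k_1) = 0x94E45D
s_6 = InvRound(s_5, k_0) = 0x6994A5

0x6994A5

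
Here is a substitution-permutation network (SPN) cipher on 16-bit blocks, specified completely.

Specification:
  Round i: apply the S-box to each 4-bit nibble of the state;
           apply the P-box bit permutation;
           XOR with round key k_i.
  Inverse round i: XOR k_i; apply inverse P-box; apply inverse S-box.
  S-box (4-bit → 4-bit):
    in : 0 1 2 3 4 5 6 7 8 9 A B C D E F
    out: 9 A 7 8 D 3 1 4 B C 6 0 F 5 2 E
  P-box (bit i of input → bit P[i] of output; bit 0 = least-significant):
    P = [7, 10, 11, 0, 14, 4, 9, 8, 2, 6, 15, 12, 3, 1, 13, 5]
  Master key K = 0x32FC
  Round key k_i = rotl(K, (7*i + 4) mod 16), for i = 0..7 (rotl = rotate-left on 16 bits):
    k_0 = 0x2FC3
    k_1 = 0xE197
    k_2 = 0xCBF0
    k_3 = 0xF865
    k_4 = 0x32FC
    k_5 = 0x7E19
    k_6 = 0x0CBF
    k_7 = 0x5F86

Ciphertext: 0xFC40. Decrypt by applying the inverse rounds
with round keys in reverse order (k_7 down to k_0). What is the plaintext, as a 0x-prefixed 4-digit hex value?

s_0 = ciphertext = 0xFC40
s_1 = InvRound(s_0, k_7) = 0xA296
s_2 = InvRound(s_1, k_6) = 0x477F
s_3 = InvRound(s_2, k_5) = 0xF837
s_4 = InvRound(s_3, k_4) = 0x5AD4
s_5 = InvRound(s_4, k_3) = 0x97A0
s_6 = InvRound(s_5, k_2) = 0xB15A
s_7 = InvRound(s_6, k_1) = 0x6860
s_8 = InvRound(s_7, k_0) = 0x1B48

0x1B48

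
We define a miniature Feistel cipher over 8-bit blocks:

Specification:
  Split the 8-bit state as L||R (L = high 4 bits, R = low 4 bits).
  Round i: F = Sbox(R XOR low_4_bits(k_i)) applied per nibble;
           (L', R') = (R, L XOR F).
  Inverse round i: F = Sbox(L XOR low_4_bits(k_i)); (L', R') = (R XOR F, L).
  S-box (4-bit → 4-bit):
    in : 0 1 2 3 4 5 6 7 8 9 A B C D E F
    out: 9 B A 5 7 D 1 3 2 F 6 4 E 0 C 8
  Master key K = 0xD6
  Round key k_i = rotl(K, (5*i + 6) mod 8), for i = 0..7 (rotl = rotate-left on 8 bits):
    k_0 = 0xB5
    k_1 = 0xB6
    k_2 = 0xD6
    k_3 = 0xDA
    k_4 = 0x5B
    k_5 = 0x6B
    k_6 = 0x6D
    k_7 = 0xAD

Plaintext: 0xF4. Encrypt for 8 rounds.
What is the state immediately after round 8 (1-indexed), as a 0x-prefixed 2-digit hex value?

s_0 = plaintext = 0xF4
s_1 = Round(s_0, k_0) = 0x44
s_2 = Round(s_1, k_1) = 0x4E
s_3 = Round(s_2, k_2) = 0xE6
s_4 = Round(s_3, k_3) = 0x60
s_5 = Round(s_4, k_4) = 0x02
s_6 = Round(s_5, k_5) = 0x2F
s_7 = Round(s_6, k_6) = 0xF8
s_8 = Round(s_7, k_7) = 0x82

0x82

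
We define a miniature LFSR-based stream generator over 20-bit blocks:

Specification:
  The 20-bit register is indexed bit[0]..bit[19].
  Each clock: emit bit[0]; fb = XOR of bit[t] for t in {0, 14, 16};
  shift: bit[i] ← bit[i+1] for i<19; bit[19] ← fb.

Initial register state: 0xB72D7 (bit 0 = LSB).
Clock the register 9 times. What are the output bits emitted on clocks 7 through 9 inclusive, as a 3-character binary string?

reg_0 = 0xB72D7
clock 1: out=1, reg = 0xDB96B
clock 2: out=1, reg = 0x6DCB5
clock 3: out=1, reg = 0x36E5A
clock 4: out=0, reg = 0x1B72D
clock 5: out=1, reg = 0x0DB96
clock 6: out=0, reg = 0x86DCB
clock 7: out=1, reg = 0x436E5
clock 8: out=1, reg = 0xA1B72
clock 9: out=0, reg = 0x50DB9

110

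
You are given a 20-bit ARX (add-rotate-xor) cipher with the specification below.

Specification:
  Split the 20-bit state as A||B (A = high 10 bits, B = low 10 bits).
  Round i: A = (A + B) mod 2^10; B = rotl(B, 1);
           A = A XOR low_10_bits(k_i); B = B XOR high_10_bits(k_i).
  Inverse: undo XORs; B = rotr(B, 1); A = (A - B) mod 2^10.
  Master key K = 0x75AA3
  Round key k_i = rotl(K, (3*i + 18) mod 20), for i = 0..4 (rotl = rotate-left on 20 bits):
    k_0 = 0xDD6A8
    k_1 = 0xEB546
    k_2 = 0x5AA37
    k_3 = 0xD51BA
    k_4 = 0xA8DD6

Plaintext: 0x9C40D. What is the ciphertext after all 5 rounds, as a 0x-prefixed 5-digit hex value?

s_0 = plaintext = 0x9C40D
s_1 = Round(s_0, k_0) = 0x35B6F
s_2 = Round(s_1, k_1) = 0x40D72
s_3 = Round(s_2, k_2) = 0x10B8E
s_4 = Round(s_3, k_3) = 0x9A849
s_5 = Round(s_4, k_4) = 0xD9631

0xD9631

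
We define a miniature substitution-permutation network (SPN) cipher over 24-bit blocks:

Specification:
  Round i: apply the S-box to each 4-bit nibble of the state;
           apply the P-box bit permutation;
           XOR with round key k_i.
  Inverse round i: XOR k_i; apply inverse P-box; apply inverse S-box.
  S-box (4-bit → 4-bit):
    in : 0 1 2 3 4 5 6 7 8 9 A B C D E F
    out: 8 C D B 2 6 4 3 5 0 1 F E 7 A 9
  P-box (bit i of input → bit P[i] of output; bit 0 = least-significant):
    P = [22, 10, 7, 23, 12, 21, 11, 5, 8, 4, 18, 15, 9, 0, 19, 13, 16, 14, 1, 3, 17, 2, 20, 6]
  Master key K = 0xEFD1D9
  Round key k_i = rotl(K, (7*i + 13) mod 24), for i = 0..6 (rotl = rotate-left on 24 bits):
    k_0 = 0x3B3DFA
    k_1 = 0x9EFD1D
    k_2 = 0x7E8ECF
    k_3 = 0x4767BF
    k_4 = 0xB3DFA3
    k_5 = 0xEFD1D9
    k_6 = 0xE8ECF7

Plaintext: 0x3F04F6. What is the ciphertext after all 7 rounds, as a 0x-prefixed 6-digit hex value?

0x4184E9

s_0 = plaintext = 0x3F04F6
s_1 = Round(s_0, k_0) = 0x380D06
s_2 = Round(s_1, k_1) = 0x99DCEB
s_3 = Round(s_2, k_2) = 0x92087E
s_4 = Round(s_3, k_3) = 0xE252B5
s_5 = Round(s_4, k_4) = 0x9E424C
s_6 = Round(s_5, k_5) = 0x4B1450
s_7 = Round(s_6, k_6) = 0x4184E9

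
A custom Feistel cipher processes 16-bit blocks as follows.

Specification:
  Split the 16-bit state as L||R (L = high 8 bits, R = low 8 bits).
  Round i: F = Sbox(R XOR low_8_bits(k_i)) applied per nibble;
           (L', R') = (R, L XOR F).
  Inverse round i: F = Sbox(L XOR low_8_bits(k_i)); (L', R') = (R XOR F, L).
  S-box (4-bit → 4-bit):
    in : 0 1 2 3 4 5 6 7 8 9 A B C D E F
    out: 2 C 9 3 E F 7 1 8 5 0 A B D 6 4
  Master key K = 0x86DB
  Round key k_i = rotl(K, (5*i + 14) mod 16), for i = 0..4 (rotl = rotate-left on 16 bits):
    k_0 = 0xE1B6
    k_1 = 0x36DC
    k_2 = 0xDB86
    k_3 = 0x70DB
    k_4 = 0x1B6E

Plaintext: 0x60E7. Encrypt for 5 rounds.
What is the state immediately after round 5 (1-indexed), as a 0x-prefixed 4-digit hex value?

s_0 = plaintext = 0x60E7
s_1 = Round(s_0, k_0) = 0xE79C
s_2 = Round(s_1, k_1) = 0x9C05
s_3 = Round(s_2, k_2) = 0x051F
s_4 = Round(s_3, k_3) = 0x1FBB
s_5 = Round(s_4, k_4) = 0xBBC0

0xBBC0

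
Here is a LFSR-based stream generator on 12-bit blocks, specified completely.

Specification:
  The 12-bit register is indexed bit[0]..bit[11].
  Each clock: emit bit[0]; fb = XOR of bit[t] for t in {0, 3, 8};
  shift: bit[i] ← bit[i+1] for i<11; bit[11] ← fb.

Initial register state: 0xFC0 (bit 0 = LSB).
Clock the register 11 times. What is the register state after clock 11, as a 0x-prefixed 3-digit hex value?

reg_0 = 0xFC0
clock 1: out=0, reg = 0xFE0
clock 2: out=0, reg = 0xFF0
clock 3: out=0, reg = 0xFF8
clock 4: out=0, reg = 0x7FC
clock 5: out=0, reg = 0x3FE
clock 6: out=0, reg = 0x1FF
clock 7: out=1, reg = 0x8FF
clock 8: out=1, reg = 0x47F
clock 9: out=1, reg = 0x23F
clock 10: out=1, reg = 0x11F
clock 11: out=1, reg = 0x88F

0x88F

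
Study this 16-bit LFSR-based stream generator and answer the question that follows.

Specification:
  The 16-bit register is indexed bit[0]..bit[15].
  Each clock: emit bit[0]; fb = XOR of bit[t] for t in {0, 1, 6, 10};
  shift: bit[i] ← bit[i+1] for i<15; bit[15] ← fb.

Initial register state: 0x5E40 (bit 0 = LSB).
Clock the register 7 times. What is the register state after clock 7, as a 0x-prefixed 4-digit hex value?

reg_0 = 0x5E40
clock 1: out=0, reg = 0x2F20
clock 2: out=0, reg = 0x9790
clock 3: out=0, reg = 0xCBC8
clock 4: out=0, reg = 0xE5E4
clock 5: out=0, reg = 0x72F2
clock 6: out=0, reg = 0x3979
clock 7: out=1, reg = 0x1CBC

0x1CBC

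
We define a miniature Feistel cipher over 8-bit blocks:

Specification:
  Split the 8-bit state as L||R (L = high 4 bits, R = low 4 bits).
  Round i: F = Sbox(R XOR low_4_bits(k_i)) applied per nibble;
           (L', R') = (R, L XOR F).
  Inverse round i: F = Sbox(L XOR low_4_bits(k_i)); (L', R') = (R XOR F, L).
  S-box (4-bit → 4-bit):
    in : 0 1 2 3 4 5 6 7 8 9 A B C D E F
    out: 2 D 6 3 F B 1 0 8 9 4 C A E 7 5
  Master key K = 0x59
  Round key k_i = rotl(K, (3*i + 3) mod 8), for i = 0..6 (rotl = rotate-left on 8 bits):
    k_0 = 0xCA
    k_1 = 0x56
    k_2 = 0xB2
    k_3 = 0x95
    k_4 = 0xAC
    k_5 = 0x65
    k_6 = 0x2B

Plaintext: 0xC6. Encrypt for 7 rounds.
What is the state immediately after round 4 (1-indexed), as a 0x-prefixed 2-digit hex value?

0x72

s_0 = plaintext = 0xC6
s_1 = Round(s_0, k_0) = 0x66
s_2 = Round(s_1, k_1) = 0x64
s_3 = Round(s_2, k_2) = 0x47
s_4 = Round(s_3, k_3) = 0x72
s_5 = Round(s_4, k_4) = 0x20
s_6 = Round(s_5, k_5) = 0x09
s_7 = Round(s_6, k_6) = 0x96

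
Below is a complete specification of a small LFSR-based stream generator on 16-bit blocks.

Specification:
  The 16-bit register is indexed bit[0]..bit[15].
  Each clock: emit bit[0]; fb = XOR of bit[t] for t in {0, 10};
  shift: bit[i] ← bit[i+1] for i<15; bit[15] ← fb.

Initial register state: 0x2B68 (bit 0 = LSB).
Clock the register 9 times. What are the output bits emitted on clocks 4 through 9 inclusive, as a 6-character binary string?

101101

reg_0 = 0x2B68
clock 1: out=0, reg = 0x15B4
clock 2: out=0, reg = 0x8ADA
clock 3: out=0, reg = 0x456D
clock 4: out=1, reg = 0x22B6
clock 5: out=0, reg = 0x115B
clock 6: out=1, reg = 0x88AD
clock 7: out=1, reg = 0xC456
clock 8: out=0, reg = 0xE22B
clock 9: out=1, reg = 0xF115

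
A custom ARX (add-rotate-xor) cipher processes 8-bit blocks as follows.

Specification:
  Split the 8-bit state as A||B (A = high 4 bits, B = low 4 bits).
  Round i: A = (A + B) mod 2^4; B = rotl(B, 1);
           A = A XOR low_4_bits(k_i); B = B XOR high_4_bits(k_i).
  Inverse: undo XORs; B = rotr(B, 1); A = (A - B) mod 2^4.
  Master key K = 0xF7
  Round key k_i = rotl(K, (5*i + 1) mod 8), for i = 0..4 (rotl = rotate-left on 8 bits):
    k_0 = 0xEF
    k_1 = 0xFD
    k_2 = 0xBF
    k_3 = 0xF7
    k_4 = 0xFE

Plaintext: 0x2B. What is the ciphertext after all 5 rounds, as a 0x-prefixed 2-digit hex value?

0xD8

s_0 = plaintext = 0x2B
s_1 = Round(s_0, k_0) = 0x29
s_2 = Round(s_1, k_1) = 0x6C
s_3 = Round(s_2, k_2) = 0xD2
s_4 = Round(s_3, k_3) = 0x8B
s_5 = Round(s_4, k_4) = 0xD8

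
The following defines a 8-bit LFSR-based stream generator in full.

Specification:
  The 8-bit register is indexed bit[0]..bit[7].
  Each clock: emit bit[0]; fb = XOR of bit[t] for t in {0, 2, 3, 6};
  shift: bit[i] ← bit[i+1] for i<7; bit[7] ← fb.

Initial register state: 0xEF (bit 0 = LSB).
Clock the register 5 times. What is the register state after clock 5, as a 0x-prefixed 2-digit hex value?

0x17

reg_0 = 0xEF
clock 1: out=1, reg = 0x77
clock 2: out=1, reg = 0xBB
clock 3: out=1, reg = 0x5D
clock 4: out=1, reg = 0x2E
clock 5: out=0, reg = 0x17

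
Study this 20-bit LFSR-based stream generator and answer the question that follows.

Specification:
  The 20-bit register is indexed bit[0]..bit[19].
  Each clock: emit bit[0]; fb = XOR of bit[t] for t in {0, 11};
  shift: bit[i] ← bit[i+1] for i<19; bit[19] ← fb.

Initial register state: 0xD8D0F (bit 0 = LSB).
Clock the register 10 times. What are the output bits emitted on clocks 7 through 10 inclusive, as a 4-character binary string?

0010

reg_0 = 0xD8D0F
clock 1: out=1, reg = 0x6C687
clock 2: out=1, reg = 0xB6343
clock 3: out=1, reg = 0xDB1A1
clock 4: out=1, reg = 0xED8D0
clock 5: out=0, reg = 0xF6C68
clock 6: out=0, reg = 0xFB634
clock 7: out=0, reg = 0x7DB1A
clock 8: out=0, reg = 0xBED8D
clock 9: out=1, reg = 0x5F6C6
clock 10: out=0, reg = 0x2FB63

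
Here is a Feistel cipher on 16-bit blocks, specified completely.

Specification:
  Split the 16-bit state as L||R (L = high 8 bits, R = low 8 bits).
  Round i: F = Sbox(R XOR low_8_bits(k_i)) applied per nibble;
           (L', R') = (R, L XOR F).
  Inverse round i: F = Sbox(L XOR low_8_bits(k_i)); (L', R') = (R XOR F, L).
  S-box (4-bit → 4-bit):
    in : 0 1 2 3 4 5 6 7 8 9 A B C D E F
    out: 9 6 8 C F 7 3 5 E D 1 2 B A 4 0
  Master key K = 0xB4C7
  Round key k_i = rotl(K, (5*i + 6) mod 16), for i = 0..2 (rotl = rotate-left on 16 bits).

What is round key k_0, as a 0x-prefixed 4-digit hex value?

K = 0xB4C7
k_0 = rotl(K, (5*0+6) mod 16) = rotl(K, 6) = 0x31ED

0x31ED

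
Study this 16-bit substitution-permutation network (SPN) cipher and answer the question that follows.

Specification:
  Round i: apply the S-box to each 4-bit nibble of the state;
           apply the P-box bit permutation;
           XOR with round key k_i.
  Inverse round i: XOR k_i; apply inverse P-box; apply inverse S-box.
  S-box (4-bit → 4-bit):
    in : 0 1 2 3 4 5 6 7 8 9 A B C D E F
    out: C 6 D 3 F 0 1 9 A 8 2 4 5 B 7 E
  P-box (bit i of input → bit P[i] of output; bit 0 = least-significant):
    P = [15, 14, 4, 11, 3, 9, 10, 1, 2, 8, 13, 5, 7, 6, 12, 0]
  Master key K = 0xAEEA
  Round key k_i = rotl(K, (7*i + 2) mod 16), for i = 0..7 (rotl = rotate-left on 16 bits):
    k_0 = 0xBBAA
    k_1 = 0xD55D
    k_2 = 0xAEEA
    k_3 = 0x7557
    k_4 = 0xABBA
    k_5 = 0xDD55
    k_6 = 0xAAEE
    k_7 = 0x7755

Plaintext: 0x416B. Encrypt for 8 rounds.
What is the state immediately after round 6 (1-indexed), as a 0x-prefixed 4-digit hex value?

0x362F

s_0 = plaintext = 0x416B
s_1 = Round(s_0, k_0) = 0x8A73
s_2 = Round(s_1, k_1) = 0x1416
s_3 = Round(s_2, k_2) = 0x198E
s_4 = Round(s_3, k_3) = 0xA725
s_5 = Round(s_4, k_4) = 0xAFD4
s_6 = Round(s_5, k_5) = 0x362F
s_7 = Round(s_6, k_6) = 0xE630
s_8 = Round(s_7, k_7) = 0x6D89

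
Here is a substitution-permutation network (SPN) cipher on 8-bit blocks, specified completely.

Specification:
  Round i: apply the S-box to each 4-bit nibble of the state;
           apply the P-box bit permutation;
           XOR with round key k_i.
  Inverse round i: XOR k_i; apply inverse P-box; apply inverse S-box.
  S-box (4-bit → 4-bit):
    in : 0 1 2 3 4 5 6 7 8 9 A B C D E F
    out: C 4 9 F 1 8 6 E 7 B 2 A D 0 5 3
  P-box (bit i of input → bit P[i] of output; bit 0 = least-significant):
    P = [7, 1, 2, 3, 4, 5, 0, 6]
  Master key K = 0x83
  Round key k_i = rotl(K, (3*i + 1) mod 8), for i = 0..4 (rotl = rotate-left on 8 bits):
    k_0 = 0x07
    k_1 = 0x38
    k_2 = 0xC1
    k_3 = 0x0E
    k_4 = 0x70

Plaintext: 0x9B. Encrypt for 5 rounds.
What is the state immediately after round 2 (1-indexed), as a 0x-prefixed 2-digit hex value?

0x59

s_0 = plaintext = 0x9B
s_1 = Round(s_0, k_0) = 0x7D
s_2 = Round(s_1, k_1) = 0x59
s_3 = Round(s_2, k_2) = 0x0B
s_4 = Round(s_3, k_3) = 0x45
s_5 = Round(s_4, k_4) = 0x68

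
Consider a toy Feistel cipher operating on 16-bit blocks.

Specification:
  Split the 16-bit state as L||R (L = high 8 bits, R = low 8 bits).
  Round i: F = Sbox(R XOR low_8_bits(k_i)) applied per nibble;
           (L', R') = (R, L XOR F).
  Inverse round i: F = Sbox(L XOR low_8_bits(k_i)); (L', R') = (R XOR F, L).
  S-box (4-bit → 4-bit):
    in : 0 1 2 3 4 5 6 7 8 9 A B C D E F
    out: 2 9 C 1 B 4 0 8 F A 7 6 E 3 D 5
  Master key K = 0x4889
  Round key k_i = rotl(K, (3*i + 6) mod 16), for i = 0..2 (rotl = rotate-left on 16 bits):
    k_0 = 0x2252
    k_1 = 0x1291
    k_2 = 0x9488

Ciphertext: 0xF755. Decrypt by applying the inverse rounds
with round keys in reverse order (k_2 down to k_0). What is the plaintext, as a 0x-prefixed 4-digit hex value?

s_0 = ciphertext = 0xF755
s_1 = InvRound(s_0, k_2) = 0xD0F7
s_2 = InvRound(s_1, k_1) = 0x4ED0
s_3 = InvRound(s_2, k_0) = 0x4E4E

0x4E4E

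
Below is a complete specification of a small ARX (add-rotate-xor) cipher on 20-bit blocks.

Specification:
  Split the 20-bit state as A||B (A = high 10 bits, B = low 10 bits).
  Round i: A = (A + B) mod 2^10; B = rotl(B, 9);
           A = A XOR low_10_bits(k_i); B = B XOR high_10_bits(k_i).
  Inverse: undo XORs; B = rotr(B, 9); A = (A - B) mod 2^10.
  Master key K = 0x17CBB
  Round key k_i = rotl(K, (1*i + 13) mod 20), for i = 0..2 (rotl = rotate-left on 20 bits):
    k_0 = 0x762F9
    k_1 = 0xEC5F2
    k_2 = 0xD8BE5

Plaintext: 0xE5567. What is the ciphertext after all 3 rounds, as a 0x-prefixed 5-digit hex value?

s_0 = plaintext = 0xE5567
s_1 = Round(s_0, k_0) = 0x8176B
s_2 = Round(s_1, k_1) = 0x20804
s_3 = Round(s_2, k_2) = 0xD8F60

0xD8F60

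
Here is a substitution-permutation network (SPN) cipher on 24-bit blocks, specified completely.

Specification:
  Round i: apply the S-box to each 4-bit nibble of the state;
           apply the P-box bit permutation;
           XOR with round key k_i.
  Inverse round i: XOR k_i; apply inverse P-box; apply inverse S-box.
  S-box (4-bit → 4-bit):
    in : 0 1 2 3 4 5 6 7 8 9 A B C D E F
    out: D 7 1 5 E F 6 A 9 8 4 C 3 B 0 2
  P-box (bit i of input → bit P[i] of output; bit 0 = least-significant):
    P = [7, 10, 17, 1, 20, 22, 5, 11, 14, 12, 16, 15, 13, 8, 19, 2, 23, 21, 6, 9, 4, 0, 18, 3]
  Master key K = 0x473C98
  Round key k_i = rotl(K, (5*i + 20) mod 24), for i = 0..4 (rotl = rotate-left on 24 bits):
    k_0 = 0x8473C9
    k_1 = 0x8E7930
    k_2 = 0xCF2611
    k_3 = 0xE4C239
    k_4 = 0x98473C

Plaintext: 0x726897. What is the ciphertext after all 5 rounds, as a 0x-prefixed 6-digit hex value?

0x9A6DAB

s_0 = plaintext = 0x726897
s_1 = Round(s_0, k_0) = 0x0CBEC2
s_2 = Round(s_1, k_1) = 0x7279AC
s_3 = Round(s_2, k_2) = 0x4FA3BC
s_4 = Round(s_3, k_3) = 0xC98E90
s_5 = Round(s_4, k_4) = 0x9A6DAB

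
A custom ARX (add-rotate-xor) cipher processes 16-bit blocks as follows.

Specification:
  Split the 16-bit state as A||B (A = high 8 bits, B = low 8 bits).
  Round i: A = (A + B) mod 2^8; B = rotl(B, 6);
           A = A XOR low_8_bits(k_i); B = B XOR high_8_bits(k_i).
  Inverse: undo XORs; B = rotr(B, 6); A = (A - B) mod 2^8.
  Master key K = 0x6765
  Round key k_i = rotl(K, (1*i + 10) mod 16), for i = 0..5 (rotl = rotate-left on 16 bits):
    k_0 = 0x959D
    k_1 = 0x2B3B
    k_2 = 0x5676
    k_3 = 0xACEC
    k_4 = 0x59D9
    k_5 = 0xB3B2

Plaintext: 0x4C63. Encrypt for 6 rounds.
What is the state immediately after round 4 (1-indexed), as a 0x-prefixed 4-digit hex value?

s_0 = plaintext = 0x4C63
s_1 = Round(s_0, k_0) = 0x324D
s_2 = Round(s_1, k_1) = 0x4478
s_3 = Round(s_2, k_2) = 0xCA48
s_4 = Round(s_3, k_3) = 0xFEBE
s_5 = Round(s_4, k_4) = 0x65F6
s_6 = Round(s_5, k_5) = 0xE90E

0xFEBE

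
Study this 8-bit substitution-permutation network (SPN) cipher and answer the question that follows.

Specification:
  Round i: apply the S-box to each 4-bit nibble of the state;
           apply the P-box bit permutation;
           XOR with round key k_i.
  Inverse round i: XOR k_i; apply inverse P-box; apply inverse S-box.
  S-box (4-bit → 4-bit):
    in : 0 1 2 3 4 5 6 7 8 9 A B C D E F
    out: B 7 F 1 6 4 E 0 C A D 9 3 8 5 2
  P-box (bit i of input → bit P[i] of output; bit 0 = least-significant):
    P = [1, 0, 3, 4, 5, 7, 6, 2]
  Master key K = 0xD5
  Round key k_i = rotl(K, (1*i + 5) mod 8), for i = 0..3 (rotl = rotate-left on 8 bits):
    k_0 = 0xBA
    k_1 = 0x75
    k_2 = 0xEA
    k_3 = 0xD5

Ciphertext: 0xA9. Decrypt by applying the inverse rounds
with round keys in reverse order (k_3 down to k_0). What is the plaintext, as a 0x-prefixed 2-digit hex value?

s_0 = ciphertext = 0xA9
s_1 = InvRound(s_0, k_3) = 0xA8
s_2 = InvRound(s_1, k_2) = 0x53
s_3 = InvRound(s_2, k_1) = 0xB3
s_4 = InvRound(s_3, k_0) = 0x74

0x74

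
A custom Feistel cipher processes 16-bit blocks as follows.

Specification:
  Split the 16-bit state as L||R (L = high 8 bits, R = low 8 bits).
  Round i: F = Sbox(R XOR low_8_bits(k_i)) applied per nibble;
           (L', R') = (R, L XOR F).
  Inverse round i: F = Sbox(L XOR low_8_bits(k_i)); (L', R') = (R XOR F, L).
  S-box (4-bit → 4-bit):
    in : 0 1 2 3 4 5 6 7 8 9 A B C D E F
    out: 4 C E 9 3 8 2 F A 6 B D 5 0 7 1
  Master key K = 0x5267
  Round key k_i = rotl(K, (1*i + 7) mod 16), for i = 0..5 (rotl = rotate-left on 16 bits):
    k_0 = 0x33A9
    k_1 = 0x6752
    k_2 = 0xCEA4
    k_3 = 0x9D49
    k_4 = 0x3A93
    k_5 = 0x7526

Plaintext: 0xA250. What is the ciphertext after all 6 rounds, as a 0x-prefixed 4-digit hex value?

0x8210

s_0 = plaintext = 0xA250
s_1 = Round(s_0, k_0) = 0x50B4
s_2 = Round(s_1, k_1) = 0xB422
s_3 = Round(s_2, k_2) = 0x2216
s_4 = Round(s_3, k_3) = 0x16A3
s_5 = Round(s_4, k_4) = 0xA382
s_6 = Round(s_5, k_5) = 0x8210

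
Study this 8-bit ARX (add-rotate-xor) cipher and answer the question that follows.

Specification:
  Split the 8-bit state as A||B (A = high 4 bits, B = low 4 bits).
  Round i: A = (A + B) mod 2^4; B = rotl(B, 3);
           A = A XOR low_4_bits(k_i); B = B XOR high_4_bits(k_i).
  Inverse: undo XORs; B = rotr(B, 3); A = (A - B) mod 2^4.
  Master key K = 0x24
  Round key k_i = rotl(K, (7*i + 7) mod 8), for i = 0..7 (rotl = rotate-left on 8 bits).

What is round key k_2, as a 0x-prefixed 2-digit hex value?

K = 0x24
k_0 = rotl(K, (7*0+7) mod 8) = rotl(K, 7) = 0x12
k_1 = rotl(K, (7*1+7) mod 8) = rotl(K, 6) = 0x09
k_2 = rotl(K, (7*2+7) mod 8) = rotl(K, 5) = 0x84

0x84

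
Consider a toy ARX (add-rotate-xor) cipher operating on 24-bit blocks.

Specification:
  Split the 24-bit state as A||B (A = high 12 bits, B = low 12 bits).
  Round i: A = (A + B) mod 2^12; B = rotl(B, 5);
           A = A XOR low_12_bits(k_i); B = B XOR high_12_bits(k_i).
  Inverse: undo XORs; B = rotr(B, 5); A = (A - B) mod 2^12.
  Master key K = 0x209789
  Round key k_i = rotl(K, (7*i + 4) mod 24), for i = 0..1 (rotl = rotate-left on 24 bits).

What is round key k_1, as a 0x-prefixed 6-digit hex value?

K = 0x209789
k_0 = rotl(K, (7*0+4) mod 24) = rotl(K, 4) = 0x097892
k_1 = rotl(K, (7*1+4) mod 24) = rotl(K, 11) = 0xBC4904

0xBC4904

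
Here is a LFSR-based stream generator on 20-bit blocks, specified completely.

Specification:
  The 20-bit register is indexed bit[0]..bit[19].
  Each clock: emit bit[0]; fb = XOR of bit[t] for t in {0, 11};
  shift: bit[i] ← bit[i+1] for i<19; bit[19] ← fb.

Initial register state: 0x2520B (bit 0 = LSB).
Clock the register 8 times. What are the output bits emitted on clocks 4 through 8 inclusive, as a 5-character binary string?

10000

reg_0 = 0x2520B
clock 1: out=1, reg = 0x92905
clock 2: out=1, reg = 0x49482
clock 3: out=0, reg = 0x24A41
clock 4: out=1, reg = 0x12520
clock 5: out=0, reg = 0x09290
clock 6: out=0, reg = 0x04948
clock 7: out=0, reg = 0x824A4
clock 8: out=0, reg = 0x41252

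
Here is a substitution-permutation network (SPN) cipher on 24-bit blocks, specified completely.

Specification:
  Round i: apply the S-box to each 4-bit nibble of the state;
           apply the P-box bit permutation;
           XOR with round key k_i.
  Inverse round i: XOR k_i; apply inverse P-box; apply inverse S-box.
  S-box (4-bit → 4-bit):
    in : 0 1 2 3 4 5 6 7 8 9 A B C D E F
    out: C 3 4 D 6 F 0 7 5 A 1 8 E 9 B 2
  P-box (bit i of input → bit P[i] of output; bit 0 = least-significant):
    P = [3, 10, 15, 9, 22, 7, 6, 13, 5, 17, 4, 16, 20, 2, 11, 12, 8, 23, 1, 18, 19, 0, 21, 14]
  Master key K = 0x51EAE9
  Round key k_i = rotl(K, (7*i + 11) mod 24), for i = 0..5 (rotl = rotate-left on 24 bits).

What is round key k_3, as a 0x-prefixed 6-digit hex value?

K = 0x51EAE9
k_0 = rotl(K, (7*0+11) mod 24) = rotl(K, 11) = 0x574A8F
k_1 = rotl(K, (7*1+11) mod 24) = rotl(K, 18) = 0xA547AB
k_2 = rotl(K, (7*2+11) mod 24) = rotl(K, 1) = 0xA3D5D2
k_3 = rotl(K, (7*3+11) mod 24) = rotl(K, 8) = 0xEAE951

0xEAE951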